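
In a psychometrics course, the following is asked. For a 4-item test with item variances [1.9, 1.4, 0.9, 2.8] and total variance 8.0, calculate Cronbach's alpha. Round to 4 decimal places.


alpha = (k/(k-1)) * (1 - sum(s_i^2)/s_total^2)
sum(item variances) = 7.0
k/(k-1) = 4/3 = 1.333333
1 - 7.0/8.0 = 1 - 0.875 = 0.125
alpha = 1.333333 * 0.125
= 0.1667


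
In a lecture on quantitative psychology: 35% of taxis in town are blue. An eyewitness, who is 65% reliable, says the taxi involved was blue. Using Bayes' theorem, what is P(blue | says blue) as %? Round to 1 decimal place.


P(blue | says blue) = P(says blue | blue)*P(blue) / [P(says blue | blue)*P(blue) + P(says blue | not blue)*P(not blue)]
Numerator = 0.65 * 0.35 = 0.2275
False identification = 0.35 * 0.65 = 0.2275
P = 0.2275 / (0.2275 + 0.2275)
= 0.2275 / 0.455
As percentage = 50.0


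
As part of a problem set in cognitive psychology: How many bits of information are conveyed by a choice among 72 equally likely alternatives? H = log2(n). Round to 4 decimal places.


H = log2(n)
H = log2(72)
= 6.1699


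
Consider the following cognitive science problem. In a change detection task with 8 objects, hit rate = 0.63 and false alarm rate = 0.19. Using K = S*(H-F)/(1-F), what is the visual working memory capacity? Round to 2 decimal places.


K = S * (H - F) / (1 - F)
H - F = 0.44
1 - F = 0.81
K = 8 * 0.44 / 0.81
= 4.35


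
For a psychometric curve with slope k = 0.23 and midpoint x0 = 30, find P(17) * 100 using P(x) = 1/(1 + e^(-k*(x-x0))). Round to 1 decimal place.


P(x) = 1/(1 + e^(-0.23*(17 - 30)))
Exponent = -0.23 * -13 = 2.99
e^(2.99) = 19.885682
P = 1/(1 + 19.885682) = 0.04788
Percentage = 4.8


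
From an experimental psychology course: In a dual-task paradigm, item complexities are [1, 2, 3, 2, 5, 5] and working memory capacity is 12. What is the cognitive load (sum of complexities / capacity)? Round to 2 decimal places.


Total complexity = 1 + 2 + 3 + 2 + 5 + 5 = 18
Load = total / capacity = 18 / 12
= 1.50


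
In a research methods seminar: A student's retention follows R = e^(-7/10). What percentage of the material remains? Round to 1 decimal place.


R = e^(-t/S)
-t/S = -7/10 = -0.7
R = e^(-0.7) = 0.496585
Percentage = 0.496585 * 100
= 49.7


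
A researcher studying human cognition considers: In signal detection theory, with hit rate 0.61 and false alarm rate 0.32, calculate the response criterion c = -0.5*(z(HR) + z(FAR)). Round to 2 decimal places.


c = -0.5 * (z(HR) + z(FAR))
z(0.61) = 0.2793
z(0.32) = -0.4677
c = -0.5 * (0.2793 + -0.4677)
= -0.5 * -0.1884
= 0.09


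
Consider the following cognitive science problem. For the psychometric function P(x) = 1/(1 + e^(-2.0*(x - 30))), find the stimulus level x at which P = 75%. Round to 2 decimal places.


At P = 0.75: 0.75 = 1/(1 + e^(-k*(x-x0)))
Solving: e^(-k*(x-x0)) = 1/3
x = x0 + ln(3)/k
ln(3) = 1.0986
x = 30 + 1.0986/2.0
= 30 + 0.5493
= 30.55


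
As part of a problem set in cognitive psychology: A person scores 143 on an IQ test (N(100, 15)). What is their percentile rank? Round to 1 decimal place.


z = (IQ - mean) / SD
z = (143 - 100) / 15 = 2.8667
Percentile = Phi(2.8667) * 100
Phi(2.8667) = 0.997926
= 99.8


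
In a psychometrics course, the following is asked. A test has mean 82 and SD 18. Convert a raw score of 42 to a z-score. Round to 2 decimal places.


z = (X - mu) / sigma
= (42 - 82) / 18
= -40 / 18
= -2.22


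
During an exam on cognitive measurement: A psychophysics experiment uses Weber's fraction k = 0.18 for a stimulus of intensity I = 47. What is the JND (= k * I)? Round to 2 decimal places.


JND = k * I
JND = 0.18 * 47
= 8.46


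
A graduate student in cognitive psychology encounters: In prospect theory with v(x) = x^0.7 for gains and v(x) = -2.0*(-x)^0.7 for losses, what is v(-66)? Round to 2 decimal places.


Since x = -66 < 0, use v(x) = -lambda*(-x)^alpha
(-x) = 66
66^0.7 = 18.7794
v(-66) = -2.0 * 18.7794
= -37.56


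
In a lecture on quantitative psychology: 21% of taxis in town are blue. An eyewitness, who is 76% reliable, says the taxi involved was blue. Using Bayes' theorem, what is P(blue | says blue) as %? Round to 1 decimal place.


P(blue | says blue) = P(says blue | blue)*P(blue) / [P(says blue | blue)*P(blue) + P(says blue | not blue)*P(not blue)]
Numerator = 0.76 * 0.21 = 0.1596
False identification = 0.24 * 0.79 = 0.1896
P = 0.1596 / (0.1596 + 0.1896)
= 0.1596 / 0.3492
As percentage = 45.7


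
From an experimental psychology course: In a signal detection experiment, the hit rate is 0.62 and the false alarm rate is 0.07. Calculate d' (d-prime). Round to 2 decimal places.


d' = z(HR) - z(FAR)
z(0.62) = 0.3055
z(0.07) = -1.4758
d' = 0.3055 - -1.4758
= 1.78


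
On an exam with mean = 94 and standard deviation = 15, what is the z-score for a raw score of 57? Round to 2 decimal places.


z = (X - mu) / sigma
= (57 - 94) / 15
= -37 / 15
= -2.47


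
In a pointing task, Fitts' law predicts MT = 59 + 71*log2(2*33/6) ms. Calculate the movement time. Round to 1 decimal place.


MT = 59 + 71 * log2(2*33/6)
2D/W = 11.0
log2(11.0) = 3.4594
MT = 59 + 71 * 3.4594
= 304.6 ms


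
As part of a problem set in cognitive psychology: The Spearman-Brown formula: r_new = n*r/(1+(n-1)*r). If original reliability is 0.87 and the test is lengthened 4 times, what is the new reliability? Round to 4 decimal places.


r_new = n*r / (1 + (n-1)*r)
Numerator = 4 * 0.87 = 3.48
Denominator = 1 + 3 * 0.87 = 3.61
r_new = 3.48 / 3.61
= 0.9640


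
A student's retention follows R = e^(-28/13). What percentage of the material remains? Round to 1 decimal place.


R = e^(-t/S)
-t/S = -28/13 = -2.153846
R = e^(-2.153846) = 0.116037
Percentage = 0.116037 * 100
= 11.6


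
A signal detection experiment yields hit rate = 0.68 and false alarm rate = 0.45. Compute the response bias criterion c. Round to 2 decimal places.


c = -0.5 * (z(HR) + z(FAR))
z(0.68) = 0.4677
z(0.45) = -0.1257
c = -0.5 * (0.4677 + -0.1257)
= -0.5 * 0.342
= -0.17


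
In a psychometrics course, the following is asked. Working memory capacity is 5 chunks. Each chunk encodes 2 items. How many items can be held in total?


Total items = chunks * items_per_chunk
= 5 * 2
= 10


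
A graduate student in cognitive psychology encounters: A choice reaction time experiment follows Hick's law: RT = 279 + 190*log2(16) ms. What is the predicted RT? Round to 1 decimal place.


RT = 279 + 190 * log2(16)
log2(16) = 4.0
RT = 279 + 190 * 4.0
= 279 + 760.0
= 1039.0 ms


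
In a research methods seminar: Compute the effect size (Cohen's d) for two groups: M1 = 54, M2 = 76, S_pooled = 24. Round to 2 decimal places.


Cohen's d = (M1 - M2) / S_pooled
= (54 - 76) / 24
= -22 / 24
= -0.92


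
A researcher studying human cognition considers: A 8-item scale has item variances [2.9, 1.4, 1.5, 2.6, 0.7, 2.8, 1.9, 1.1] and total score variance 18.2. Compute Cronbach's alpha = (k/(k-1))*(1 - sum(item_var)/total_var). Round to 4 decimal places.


alpha = (k/(k-1)) * (1 - sum(s_i^2)/s_total^2)
sum(item variances) = 14.9
k/(k-1) = 8/7 = 1.142857
1 - 14.9/18.2 = 1 - 0.818681 = 0.181319
alpha = 1.142857 * 0.181319
= 0.2072


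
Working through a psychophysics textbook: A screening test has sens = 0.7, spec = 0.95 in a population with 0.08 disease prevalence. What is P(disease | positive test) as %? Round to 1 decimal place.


PPV = (sens * prev) / (sens * prev + (1-spec) * (1-prev))
Numerator = 0.7 * 0.08 = 0.056
P(positive and no disease) = (1 - spec) * (1 - prev) = (1 - 0.95) * (1 - 0.08) = 0.046
Denominator = 0.056 + 0.046 = 0.102
PPV = 0.056 / 0.102 = 0.54902
As percentage = 54.9


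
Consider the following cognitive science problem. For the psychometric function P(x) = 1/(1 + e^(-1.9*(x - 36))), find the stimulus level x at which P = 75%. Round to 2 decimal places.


At P = 0.75: 0.75 = 1/(1 + e^(-k*(x-x0)))
Solving: e^(-k*(x-x0)) = 1/3
x = x0 + ln(3)/k
ln(3) = 1.0986
x = 36 + 1.0986/1.9
= 36 + 0.5782
= 36.58


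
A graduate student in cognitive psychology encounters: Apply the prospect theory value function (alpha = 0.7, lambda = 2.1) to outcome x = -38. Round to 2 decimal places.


Since x = -38 < 0, use v(x) = -lambda*(-x)^alpha
(-x) = 38
38^0.7 = 12.7599
v(-38) = -2.1 * 12.7599
= -26.80


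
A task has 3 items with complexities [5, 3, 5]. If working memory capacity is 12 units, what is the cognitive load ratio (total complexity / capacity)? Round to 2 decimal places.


Total complexity = 5 + 3 + 5 = 13
Load = total / capacity = 13 / 12
= 1.08


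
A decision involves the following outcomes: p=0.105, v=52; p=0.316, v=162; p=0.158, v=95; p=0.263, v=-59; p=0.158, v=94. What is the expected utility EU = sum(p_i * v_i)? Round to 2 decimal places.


EU = sum(p_i * v_i)
0.105 * 52 = 5.46
0.316 * 162 = 51.192
0.158 * 95 = 15.01
0.263 * -59 = -15.517
0.158 * 94 = 14.852
EU = 5.46 + 51.192 + 15.01 + -15.517 + 14.852
= 71.00


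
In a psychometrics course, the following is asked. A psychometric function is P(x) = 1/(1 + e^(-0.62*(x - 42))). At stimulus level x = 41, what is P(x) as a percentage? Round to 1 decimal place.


P(x) = 1/(1 + e^(-0.62*(41 - 42)))
Exponent = -0.62 * -1 = 0.62
e^(0.62) = 1.858928
P = 1/(1 + 1.858928) = 0.349781
Percentage = 35.0


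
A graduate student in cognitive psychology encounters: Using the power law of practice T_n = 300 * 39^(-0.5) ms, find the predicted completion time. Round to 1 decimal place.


T_n = 300 * 39^(-0.5)
39^(-0.5) = 0.160128
T_n = 300 * 0.160128
= 48.0 ms


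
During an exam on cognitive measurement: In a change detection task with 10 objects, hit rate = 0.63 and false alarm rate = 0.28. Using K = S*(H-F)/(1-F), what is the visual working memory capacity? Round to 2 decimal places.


K = S * (H - F) / (1 - F)
H - F = 0.35
1 - F = 0.72
K = 10 * 0.35 / 0.72
= 4.86


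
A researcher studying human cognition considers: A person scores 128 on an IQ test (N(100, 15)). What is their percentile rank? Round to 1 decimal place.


z = (IQ - mean) / SD
z = (128 - 100) / 15 = 1.8667
Percentile = Phi(1.8667) * 100
Phi(1.8667) = 0.969028
= 96.9


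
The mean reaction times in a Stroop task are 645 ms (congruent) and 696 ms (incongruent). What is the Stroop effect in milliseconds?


Stroop effect = RT(incongruent) - RT(congruent)
= 696 - 645
= 51 ms


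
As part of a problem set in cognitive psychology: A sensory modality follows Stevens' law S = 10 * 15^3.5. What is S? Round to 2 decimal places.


S = 10 * 15^3.5
15^3.5 = 13071.3188
S = 10 * 13071.3188
= 130713.19


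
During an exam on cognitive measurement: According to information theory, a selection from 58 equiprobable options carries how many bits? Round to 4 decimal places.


H = log2(n)
H = log2(58)
= 5.8580


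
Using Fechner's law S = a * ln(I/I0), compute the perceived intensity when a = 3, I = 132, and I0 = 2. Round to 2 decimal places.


S = 3 * ln(132/2)
I/I0 = 66.0
ln(66.0) = 4.1897
S = 3 * 4.1897
= 12.57


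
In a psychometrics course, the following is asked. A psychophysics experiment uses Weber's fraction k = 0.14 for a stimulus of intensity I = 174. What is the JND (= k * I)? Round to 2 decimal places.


JND = k * I
JND = 0.14 * 174
= 24.36


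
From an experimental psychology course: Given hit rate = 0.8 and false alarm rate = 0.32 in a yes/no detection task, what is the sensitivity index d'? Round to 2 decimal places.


d' = z(HR) - z(FAR)
z(0.8) = 0.8416
z(0.32) = -0.4677
d' = 0.8416 - -0.4677
= 1.31


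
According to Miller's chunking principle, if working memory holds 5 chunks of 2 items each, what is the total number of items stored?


Total items = chunks * items_per_chunk
= 5 * 2
= 10


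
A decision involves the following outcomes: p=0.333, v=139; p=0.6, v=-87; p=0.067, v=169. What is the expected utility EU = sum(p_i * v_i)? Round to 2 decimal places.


EU = sum(p_i * v_i)
0.333 * 139 = 46.287
0.6 * -87 = -52.2
0.067 * 169 = 11.323
EU = 46.287 + -52.2 + 11.323
= 5.41


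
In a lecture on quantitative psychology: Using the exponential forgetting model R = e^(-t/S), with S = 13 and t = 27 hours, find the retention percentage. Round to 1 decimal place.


R = e^(-t/S)
-t/S = -27/13 = -2.076923
R = e^(-2.076923) = 0.125315
Percentage = 0.125315 * 100
= 12.5


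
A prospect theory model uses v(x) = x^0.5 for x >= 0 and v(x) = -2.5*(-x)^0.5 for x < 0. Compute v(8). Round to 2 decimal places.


Since x = 8 >= 0, use v(x) = x^0.5
8^0.5 = 2.8284
v(8) = 2.83


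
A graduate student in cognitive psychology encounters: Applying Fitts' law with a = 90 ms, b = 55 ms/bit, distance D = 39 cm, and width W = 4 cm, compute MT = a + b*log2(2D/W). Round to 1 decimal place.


MT = 90 + 55 * log2(2*39/4)
2D/W = 19.5
log2(19.5) = 4.2854
MT = 90 + 55 * 4.2854
= 325.7 ms


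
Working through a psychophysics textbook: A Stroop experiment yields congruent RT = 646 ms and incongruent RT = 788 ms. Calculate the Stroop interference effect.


Stroop effect = RT(incongruent) - RT(congruent)
= 788 - 646
= 142 ms


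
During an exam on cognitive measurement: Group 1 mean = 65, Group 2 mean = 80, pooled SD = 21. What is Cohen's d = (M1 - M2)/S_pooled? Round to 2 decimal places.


Cohen's d = (M1 - M2) / S_pooled
= (65 - 80) / 21
= -15 / 21
= -0.71


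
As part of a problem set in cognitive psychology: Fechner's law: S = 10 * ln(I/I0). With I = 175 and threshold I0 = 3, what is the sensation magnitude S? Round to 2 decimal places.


S = 10 * ln(175/3)
I/I0 = 58.333333
ln(58.333333) = 4.0662
S = 10 * 4.0662
= 40.66


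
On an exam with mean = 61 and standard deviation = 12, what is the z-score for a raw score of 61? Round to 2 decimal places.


z = (X - mu) / sigma
= (61 - 61) / 12
= 0 / 12
= 0.00


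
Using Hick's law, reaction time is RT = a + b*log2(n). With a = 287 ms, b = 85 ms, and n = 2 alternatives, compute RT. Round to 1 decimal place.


RT = 287 + 85 * log2(2)
log2(2) = 1.0
RT = 287 + 85 * 1.0
= 287 + 85.0
= 372.0 ms


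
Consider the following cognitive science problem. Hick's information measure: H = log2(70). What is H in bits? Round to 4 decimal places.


H = log2(n)
H = log2(70)
= 6.1293


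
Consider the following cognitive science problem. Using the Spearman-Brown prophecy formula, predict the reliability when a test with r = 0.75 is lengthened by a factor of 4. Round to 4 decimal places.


r_new = n*r / (1 + (n-1)*r)
Numerator = 4 * 0.75 = 3.0
Denominator = 1 + 3 * 0.75 = 3.25
r_new = 3.0 / 3.25
= 0.9231


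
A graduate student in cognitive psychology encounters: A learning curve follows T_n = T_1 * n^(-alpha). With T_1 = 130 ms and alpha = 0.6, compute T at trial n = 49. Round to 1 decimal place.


T_n = 130 * 49^(-0.6)
49^(-0.6) = 0.096802
T_n = 130 * 0.096802
= 12.6 ms


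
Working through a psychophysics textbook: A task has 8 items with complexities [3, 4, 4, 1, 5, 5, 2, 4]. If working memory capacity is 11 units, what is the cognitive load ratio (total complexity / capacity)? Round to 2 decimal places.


Total complexity = 3 + 4 + 4 + 1 + 5 + 5 + 2 + 4 = 28
Load = total / capacity = 28 / 11
= 2.55


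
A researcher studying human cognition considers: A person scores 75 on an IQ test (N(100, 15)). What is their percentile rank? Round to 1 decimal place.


z = (IQ - mean) / SD
z = (75 - 100) / 15 = -1.6667
Percentile = Phi(-1.6667) * 100
Phi(-1.6667) = 0.047787
= 4.8


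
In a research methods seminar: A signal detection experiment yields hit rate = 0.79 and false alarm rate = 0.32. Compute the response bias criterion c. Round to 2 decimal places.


c = -0.5 * (z(HR) + z(FAR))
z(0.79) = 0.8064
z(0.32) = -0.4677
c = -0.5 * (0.8064 + -0.4677)
= -0.5 * 0.3387
= -0.17


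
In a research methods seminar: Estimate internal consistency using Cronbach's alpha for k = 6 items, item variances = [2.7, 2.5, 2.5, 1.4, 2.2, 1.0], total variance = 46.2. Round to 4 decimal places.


alpha = (k/(k-1)) * (1 - sum(s_i^2)/s_total^2)
sum(item variances) = 12.3
k/(k-1) = 6/5 = 1.2
1 - 12.3/46.2 = 1 - 0.266234 = 0.733766
alpha = 1.2 * 0.733766
= 0.8805


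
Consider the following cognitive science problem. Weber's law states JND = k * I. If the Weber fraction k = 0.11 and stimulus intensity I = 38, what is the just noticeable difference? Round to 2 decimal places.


JND = k * I
JND = 0.11 * 38
= 4.18


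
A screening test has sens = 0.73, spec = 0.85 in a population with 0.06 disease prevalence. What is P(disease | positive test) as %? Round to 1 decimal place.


PPV = (sens * prev) / (sens * prev + (1-spec) * (1-prev))
Numerator = 0.73 * 0.06 = 0.0438
P(positive and no disease) = (1 - spec) * (1 - prev) = (1 - 0.85) * (1 - 0.06) = 0.141
Denominator = 0.0438 + 0.141 = 0.1848
PPV = 0.0438 / 0.1848 = 0.237013
As percentage = 23.7


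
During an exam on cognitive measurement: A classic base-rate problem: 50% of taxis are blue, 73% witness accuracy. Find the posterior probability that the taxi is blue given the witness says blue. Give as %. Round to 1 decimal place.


P(blue | says blue) = P(says blue | blue)*P(blue) / [P(says blue | blue)*P(blue) + P(says blue | not blue)*P(not blue)]
Numerator = 0.73 * 0.5 = 0.365
False identification = 0.27 * 0.5 = 0.135
P = 0.365 / (0.365 + 0.135)
= 0.365 / 0.5
As percentage = 73.0


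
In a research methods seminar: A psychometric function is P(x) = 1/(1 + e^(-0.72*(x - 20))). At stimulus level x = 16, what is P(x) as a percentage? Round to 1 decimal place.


P(x) = 1/(1 + e^(-0.72*(16 - 20)))
Exponent = -0.72 * -4 = 2.88
e^(2.88) = 17.814273
P = 1/(1 + 17.814273) = 0.053151
Percentage = 5.3


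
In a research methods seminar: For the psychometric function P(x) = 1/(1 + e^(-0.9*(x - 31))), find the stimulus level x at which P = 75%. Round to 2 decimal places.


At P = 0.75: 0.75 = 1/(1 + e^(-k*(x-x0)))
Solving: e^(-k*(x-x0)) = 1/3
x = x0 + ln(3)/k
ln(3) = 1.0986
x = 31 + 1.0986/0.9
= 31 + 1.2207
= 32.22


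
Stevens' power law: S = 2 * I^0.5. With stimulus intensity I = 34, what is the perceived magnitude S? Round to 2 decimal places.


S = 2 * 34^0.5
34^0.5 = 5.831
S = 2 * 5.831
= 11.66


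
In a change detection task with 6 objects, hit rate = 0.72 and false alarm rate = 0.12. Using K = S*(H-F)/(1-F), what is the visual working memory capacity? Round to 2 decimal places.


K = S * (H - F) / (1 - F)
H - F = 0.6
1 - F = 0.88
K = 6 * 0.6 / 0.88
= 4.09


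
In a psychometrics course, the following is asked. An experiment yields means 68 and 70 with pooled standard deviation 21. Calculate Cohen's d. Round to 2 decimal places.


Cohen's d = (M1 - M2) / S_pooled
= (68 - 70) / 21
= -2 / 21
= -0.10


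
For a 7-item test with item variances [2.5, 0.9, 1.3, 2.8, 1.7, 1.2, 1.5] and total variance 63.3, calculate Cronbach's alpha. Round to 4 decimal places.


alpha = (k/(k-1)) * (1 - sum(s_i^2)/s_total^2)
sum(item variances) = 11.9
k/(k-1) = 7/6 = 1.166667
1 - 11.9/63.3 = 1 - 0.187994 = 0.812006
alpha = 1.166667 * 0.812006
= 0.9473


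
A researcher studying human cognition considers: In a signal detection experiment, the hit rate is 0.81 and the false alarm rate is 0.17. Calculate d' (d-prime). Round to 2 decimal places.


d' = z(HR) - z(FAR)
z(0.81) = 0.8779
z(0.17) = -0.9542
d' = 0.8779 - -0.9542
= 1.83


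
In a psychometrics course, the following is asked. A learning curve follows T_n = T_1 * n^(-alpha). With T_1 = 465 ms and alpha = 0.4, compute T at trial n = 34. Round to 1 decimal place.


T_n = 465 * 34^(-0.4)
34^(-0.4) = 0.24401
T_n = 465 * 0.24401
= 113.5 ms


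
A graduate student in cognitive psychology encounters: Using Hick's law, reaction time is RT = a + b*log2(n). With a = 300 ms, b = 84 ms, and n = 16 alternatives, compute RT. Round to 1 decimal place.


RT = 300 + 84 * log2(16)
log2(16) = 4.0
RT = 300 + 84 * 4.0
= 300 + 336.0
= 636.0 ms


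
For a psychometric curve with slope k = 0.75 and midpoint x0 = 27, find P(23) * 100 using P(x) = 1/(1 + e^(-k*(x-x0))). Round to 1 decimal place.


P(x) = 1/(1 + e^(-0.75*(23 - 27)))
Exponent = -0.75 * -4 = 3.0
e^(3.0) = 20.085537
P = 1/(1 + 20.085537) = 0.047426
Percentage = 4.7


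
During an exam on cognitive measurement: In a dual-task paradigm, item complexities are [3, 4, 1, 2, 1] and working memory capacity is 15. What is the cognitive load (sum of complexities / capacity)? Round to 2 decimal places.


Total complexity = 3 + 4 + 1 + 2 + 1 = 11
Load = total / capacity = 11 / 15
= 0.73


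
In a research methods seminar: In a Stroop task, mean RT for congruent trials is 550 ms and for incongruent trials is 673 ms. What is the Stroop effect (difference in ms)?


Stroop effect = RT(incongruent) - RT(congruent)
= 673 - 550
= 123 ms


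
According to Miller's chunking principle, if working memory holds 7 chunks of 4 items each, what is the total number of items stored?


Total items = chunks * items_per_chunk
= 7 * 4
= 28


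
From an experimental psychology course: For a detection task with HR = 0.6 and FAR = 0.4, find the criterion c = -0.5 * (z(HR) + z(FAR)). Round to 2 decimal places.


c = -0.5 * (z(HR) + z(FAR))
z(0.6) = 0.2533
z(0.4) = -0.2533
c = -0.5 * (0.2533 + -0.2533)
= -0.5 * 0.0
= 0.00


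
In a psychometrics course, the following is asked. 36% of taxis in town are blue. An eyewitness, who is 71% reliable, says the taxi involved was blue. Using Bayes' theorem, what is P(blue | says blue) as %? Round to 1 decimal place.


P(blue | says blue) = P(says blue | blue)*P(blue) / [P(says blue | blue)*P(blue) + P(says blue | not blue)*P(not blue)]
Numerator = 0.71 * 0.36 = 0.2556
False identification = 0.29 * 0.64 = 0.1856
P = 0.2556 / (0.2556 + 0.1856)
= 0.2556 / 0.4412
As percentage = 57.9


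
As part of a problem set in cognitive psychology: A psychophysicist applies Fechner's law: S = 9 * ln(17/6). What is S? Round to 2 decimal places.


S = 9 * ln(17/6)
I/I0 = 2.833333
ln(2.833333) = 1.0415
S = 9 * 1.0415
= 9.37


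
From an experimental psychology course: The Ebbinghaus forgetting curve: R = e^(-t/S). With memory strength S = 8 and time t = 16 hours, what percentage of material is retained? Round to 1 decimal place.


R = e^(-t/S)
-t/S = -16/8 = -2.0
R = e^(-2.0) = 0.135335
Percentage = 0.135335 * 100
= 13.5


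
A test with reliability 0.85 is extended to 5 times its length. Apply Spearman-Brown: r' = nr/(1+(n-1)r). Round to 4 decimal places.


r_new = n*r / (1 + (n-1)*r)
Numerator = 5 * 0.85 = 4.25
Denominator = 1 + 4 * 0.85 = 4.4
r_new = 4.25 / 4.4
= 0.9659


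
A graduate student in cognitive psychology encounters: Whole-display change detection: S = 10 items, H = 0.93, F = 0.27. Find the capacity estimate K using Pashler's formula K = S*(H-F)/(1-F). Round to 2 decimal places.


K = S * (H - F) / (1 - F)
H - F = 0.66
1 - F = 0.73
K = 10 * 0.66 / 0.73
= 9.04


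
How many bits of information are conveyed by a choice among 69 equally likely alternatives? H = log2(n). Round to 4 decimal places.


H = log2(n)
H = log2(69)
= 6.1085


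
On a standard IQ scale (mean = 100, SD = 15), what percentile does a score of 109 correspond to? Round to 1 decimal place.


z = (IQ - mean) / SD
z = (109 - 100) / 15 = 0.6
Percentile = Phi(0.6) * 100
Phi(0.6) = 0.725747
= 72.6


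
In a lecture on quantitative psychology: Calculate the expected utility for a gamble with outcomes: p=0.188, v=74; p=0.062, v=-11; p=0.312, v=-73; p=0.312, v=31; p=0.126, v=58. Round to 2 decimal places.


EU = sum(p_i * v_i)
0.188 * 74 = 13.912
0.062 * -11 = -0.682
0.312 * -73 = -22.776
0.312 * 31 = 9.672
0.126 * 58 = 7.308
EU = 13.912 + -0.682 + -22.776 + 9.672 + 7.308
= 7.43


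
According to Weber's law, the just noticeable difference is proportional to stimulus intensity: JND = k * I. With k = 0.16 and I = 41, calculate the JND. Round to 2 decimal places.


JND = k * I
JND = 0.16 * 41
= 6.56


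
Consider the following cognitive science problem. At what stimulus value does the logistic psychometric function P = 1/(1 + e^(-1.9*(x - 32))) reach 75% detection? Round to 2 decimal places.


At P = 0.75: 0.75 = 1/(1 + e^(-k*(x-x0)))
Solving: e^(-k*(x-x0)) = 1/3
x = x0 + ln(3)/k
ln(3) = 1.0986
x = 32 + 1.0986/1.9
= 32 + 0.5782
= 32.58


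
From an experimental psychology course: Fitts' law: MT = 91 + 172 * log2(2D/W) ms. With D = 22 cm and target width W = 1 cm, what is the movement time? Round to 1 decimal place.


MT = 91 + 172 * log2(2*22/1)
2D/W = 44.0
log2(44.0) = 5.4594
MT = 91 + 172 * 5.4594
= 1030.0 ms


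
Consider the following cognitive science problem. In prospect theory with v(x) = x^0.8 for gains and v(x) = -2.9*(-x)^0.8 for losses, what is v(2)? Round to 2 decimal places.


Since x = 2 >= 0, use v(x) = x^0.8
2^0.8 = 1.7411
v(2) = 1.74


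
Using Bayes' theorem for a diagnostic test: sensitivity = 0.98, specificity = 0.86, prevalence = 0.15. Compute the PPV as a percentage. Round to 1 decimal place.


PPV = (sens * prev) / (sens * prev + (1-spec) * (1-prev))
Numerator = 0.98 * 0.15 = 0.147
P(positive and no disease) = (1 - spec) * (1 - prev) = (1 - 0.86) * (1 - 0.15) = 0.119
Denominator = 0.147 + 0.119 = 0.266
PPV = 0.147 / 0.266 = 0.552632
As percentage = 55.3


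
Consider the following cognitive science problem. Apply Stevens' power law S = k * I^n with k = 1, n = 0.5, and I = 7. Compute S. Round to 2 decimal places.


S = 1 * 7^0.5
7^0.5 = 2.6458
S = 1 * 2.6458
= 2.65


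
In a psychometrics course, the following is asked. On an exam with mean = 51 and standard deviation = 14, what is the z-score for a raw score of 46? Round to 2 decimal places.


z = (X - mu) / sigma
= (46 - 51) / 14
= -5 / 14
= -0.36


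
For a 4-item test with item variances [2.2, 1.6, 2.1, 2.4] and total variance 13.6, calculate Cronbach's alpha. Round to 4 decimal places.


alpha = (k/(k-1)) * (1 - sum(s_i^2)/s_total^2)
sum(item variances) = 8.3
k/(k-1) = 4/3 = 1.333333
1 - 8.3/13.6 = 1 - 0.610294 = 0.389706
alpha = 1.333333 * 0.389706
= 0.5196


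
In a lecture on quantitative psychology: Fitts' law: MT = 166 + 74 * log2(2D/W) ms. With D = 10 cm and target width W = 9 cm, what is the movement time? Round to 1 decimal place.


MT = 166 + 74 * log2(2*10/9)
2D/W = 2.222222
log2(2.222222) = 1.152
MT = 166 + 74 * 1.152
= 251.2 ms


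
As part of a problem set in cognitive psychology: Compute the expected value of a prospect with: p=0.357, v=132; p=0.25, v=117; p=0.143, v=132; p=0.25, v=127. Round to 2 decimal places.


EU = sum(p_i * v_i)
0.357 * 132 = 47.124
0.25 * 117 = 29.25
0.143 * 132 = 18.876
0.25 * 127 = 31.75
EU = 47.124 + 29.25 + 18.876 + 31.75
= 127.00


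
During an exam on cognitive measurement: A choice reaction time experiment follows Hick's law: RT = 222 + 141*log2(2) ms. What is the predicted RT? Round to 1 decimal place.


RT = 222 + 141 * log2(2)
log2(2) = 1.0
RT = 222 + 141 * 1.0
= 222 + 141.0
= 363.0 ms


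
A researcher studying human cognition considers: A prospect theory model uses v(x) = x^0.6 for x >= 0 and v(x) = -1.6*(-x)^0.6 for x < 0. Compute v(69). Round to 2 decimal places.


Since x = 69 >= 0, use v(x) = x^0.6
69^0.6 = 12.6856
v(69) = 12.69


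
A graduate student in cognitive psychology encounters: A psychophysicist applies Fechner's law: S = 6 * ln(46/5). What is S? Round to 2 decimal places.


S = 6 * ln(46/5)
I/I0 = 9.2
ln(9.2) = 2.2192
S = 6 * 2.2192
= 13.32


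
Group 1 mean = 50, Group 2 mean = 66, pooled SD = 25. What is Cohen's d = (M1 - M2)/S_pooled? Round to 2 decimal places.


Cohen's d = (M1 - M2) / S_pooled
= (50 - 66) / 25
= -16 / 25
= -0.64


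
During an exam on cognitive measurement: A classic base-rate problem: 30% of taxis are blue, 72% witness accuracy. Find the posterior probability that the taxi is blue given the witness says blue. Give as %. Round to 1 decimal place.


P(blue | says blue) = P(says blue | blue)*P(blue) / [P(says blue | blue)*P(blue) + P(says blue | not blue)*P(not blue)]
Numerator = 0.72 * 0.3 = 0.216
False identification = 0.28 * 0.7 = 0.196
P = 0.216 / (0.216 + 0.196)
= 0.216 / 0.412
As percentage = 52.4


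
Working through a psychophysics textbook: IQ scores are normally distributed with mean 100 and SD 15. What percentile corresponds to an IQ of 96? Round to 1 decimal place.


z = (IQ - mean) / SD
z = (96 - 100) / 15 = -0.2667
Percentile = Phi(-0.2667) * 100
Phi(-0.2667) = 0.39485
= 39.5


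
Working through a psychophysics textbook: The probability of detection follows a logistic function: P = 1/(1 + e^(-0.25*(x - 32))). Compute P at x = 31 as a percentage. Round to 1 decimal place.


P(x) = 1/(1 + e^(-0.25*(31 - 32)))
Exponent = -0.25 * -1 = 0.25
e^(0.25) = 1.284025
P = 1/(1 + 1.284025) = 0.437824
Percentage = 43.8


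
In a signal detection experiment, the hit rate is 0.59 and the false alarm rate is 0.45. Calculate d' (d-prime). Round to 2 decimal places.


d' = z(HR) - z(FAR)
z(0.59) = 0.2275
z(0.45) = -0.1257
d' = 0.2275 - -0.1257
= 0.35


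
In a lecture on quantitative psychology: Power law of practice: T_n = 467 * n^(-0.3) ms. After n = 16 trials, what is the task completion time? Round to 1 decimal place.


T_n = 467 * 16^(-0.3)
16^(-0.3) = 0.435275
T_n = 467 * 0.435275
= 203.3 ms


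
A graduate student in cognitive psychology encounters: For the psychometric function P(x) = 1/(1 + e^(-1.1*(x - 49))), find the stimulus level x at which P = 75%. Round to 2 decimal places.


At P = 0.75: 0.75 = 1/(1 + e^(-k*(x-x0)))
Solving: e^(-k*(x-x0)) = 1/3
x = x0 + ln(3)/k
ln(3) = 1.0986
x = 49 + 1.0986/1.1
= 49 + 0.9987
= 50.00


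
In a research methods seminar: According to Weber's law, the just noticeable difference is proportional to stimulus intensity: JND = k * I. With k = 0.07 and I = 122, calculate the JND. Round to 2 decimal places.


JND = k * I
JND = 0.07 * 122
= 8.54


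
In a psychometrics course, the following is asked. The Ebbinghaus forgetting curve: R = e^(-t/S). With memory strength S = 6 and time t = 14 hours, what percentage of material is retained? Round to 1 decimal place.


R = e^(-t/S)
-t/S = -14/6 = -2.333333
R = e^(-2.333333) = 0.096972
Percentage = 0.096972 * 100
= 9.7


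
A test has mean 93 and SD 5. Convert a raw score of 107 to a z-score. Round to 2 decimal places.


z = (X - mu) / sigma
= (107 - 93) / 5
= 14 / 5
= 2.80


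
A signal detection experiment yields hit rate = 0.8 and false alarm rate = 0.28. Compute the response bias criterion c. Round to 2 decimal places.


c = -0.5 * (z(HR) + z(FAR))
z(0.8) = 0.8416
z(0.28) = -0.5828
c = -0.5 * (0.8416 + -0.5828)
= -0.5 * 0.2588
= -0.13


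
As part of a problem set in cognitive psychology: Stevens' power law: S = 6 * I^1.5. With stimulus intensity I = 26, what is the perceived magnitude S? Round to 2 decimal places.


S = 6 * 26^1.5
26^1.5 = 132.5745
S = 6 * 132.5745
= 795.45


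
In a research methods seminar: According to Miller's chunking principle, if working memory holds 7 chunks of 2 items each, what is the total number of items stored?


Total items = chunks * items_per_chunk
= 7 * 2
= 14


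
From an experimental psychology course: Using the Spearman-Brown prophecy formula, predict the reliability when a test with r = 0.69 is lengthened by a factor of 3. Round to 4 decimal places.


r_new = n*r / (1 + (n-1)*r)
Numerator = 3 * 0.69 = 2.07
Denominator = 1 + 2 * 0.69 = 2.38
r_new = 2.07 / 2.38
= 0.8697


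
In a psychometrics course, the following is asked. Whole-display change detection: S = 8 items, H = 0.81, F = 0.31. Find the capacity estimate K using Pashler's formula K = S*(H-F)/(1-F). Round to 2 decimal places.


K = S * (H - F) / (1 - F)
H - F = 0.5
1 - F = 0.69
K = 8 * 0.5 / 0.69
= 5.80


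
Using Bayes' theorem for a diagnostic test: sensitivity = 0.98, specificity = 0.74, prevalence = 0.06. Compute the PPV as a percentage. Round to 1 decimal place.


PPV = (sens * prev) / (sens * prev + (1-spec) * (1-prev))
Numerator = 0.98 * 0.06 = 0.0588
P(positive and no disease) = (1 - spec) * (1 - prev) = (1 - 0.74) * (1 - 0.06) = 0.2444
Denominator = 0.0588 + 0.2444 = 0.3032
PPV = 0.0588 / 0.3032 = 0.193931
As percentage = 19.4


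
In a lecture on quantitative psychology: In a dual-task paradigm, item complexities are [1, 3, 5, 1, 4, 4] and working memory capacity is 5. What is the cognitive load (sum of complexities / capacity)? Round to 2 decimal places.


Total complexity = 1 + 3 + 5 + 1 + 4 + 4 = 18
Load = total / capacity = 18 / 5
= 3.60


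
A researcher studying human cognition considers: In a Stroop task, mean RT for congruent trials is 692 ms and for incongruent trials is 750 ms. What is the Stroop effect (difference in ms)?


Stroop effect = RT(incongruent) - RT(congruent)
= 750 - 692
= 58 ms


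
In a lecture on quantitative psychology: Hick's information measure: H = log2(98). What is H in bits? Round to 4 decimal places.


H = log2(n)
H = log2(98)
= 6.6147


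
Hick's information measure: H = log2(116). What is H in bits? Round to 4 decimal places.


H = log2(n)
H = log2(116)
= 6.8580


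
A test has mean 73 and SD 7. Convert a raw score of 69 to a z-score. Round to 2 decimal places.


z = (X - mu) / sigma
= (69 - 73) / 7
= -4 / 7
= -0.57


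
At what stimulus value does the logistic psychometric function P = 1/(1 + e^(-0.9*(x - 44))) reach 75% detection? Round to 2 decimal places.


At P = 0.75: 0.75 = 1/(1 + e^(-k*(x-x0)))
Solving: e^(-k*(x-x0)) = 1/3
x = x0 + ln(3)/k
ln(3) = 1.0986
x = 44 + 1.0986/0.9
= 44 + 1.2207
= 45.22


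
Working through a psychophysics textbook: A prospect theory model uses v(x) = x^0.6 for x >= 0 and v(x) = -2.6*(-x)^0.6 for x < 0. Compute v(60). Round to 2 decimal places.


Since x = 60 >= 0, use v(x) = x^0.6
60^0.6 = 11.6652
v(60) = 11.67


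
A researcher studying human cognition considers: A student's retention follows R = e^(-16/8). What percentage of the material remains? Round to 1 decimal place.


R = e^(-t/S)
-t/S = -16/8 = -2.0
R = e^(-2.0) = 0.135335
Percentage = 0.135335 * 100
= 13.5


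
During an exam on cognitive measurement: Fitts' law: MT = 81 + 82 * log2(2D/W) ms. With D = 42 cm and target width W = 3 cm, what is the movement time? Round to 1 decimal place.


MT = 81 + 82 * log2(2*42/3)
2D/W = 28.0
log2(28.0) = 4.8074
MT = 81 + 82 * 4.8074
= 475.2 ms


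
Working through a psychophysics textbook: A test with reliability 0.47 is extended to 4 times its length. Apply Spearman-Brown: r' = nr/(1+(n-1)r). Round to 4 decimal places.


r_new = n*r / (1 + (n-1)*r)
Numerator = 4 * 0.47 = 1.88
Denominator = 1 + 3 * 0.47 = 2.41
r_new = 1.88 / 2.41
= 0.7801


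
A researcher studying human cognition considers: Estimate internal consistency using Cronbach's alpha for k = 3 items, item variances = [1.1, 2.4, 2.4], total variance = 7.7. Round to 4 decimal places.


alpha = (k/(k-1)) * (1 - sum(s_i^2)/s_total^2)
sum(item variances) = 5.9
k/(k-1) = 3/2 = 1.5
1 - 5.9/7.7 = 1 - 0.766234 = 0.233766
alpha = 1.5 * 0.233766
= 0.3506


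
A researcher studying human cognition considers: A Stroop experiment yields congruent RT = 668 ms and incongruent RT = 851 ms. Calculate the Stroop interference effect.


Stroop effect = RT(incongruent) - RT(congruent)
= 851 - 668
= 183 ms


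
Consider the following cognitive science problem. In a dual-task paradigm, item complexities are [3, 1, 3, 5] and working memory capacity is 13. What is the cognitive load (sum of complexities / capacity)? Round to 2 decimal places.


Total complexity = 3 + 1 + 3 + 5 = 12
Load = total / capacity = 12 / 13
= 0.92


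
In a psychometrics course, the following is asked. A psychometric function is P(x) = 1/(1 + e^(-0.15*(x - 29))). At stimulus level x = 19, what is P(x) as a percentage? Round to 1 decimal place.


P(x) = 1/(1 + e^(-0.15*(19 - 29)))
Exponent = -0.15 * -10 = 1.5
e^(1.5) = 4.481689
P = 1/(1 + 4.481689) = 0.182426
Percentage = 18.2


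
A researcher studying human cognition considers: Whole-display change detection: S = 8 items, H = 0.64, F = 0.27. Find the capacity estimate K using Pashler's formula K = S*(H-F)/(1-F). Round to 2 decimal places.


K = S * (H - F) / (1 - F)
H - F = 0.37
1 - F = 0.73
K = 8 * 0.37 / 0.73
= 4.05


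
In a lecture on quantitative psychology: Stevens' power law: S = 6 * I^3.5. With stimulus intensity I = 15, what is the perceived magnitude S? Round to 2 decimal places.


S = 6 * 15^3.5
15^3.5 = 13071.3188
S = 6 * 13071.3188
= 78427.91


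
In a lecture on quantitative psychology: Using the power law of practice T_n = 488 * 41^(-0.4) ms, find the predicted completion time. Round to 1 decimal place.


T_n = 488 * 41^(-0.4)
41^(-0.4) = 0.226405
T_n = 488 * 0.226405
= 110.5 ms


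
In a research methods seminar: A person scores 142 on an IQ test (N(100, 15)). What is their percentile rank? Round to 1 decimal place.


z = (IQ - mean) / SD
z = (142 - 100) / 15 = 2.8
Percentile = Phi(2.8) * 100
Phi(2.8) = 0.997445
= 99.7


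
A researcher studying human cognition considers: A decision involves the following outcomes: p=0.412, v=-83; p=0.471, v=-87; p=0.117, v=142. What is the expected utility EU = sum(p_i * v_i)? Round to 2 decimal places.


EU = sum(p_i * v_i)
0.412 * -83 = -34.196
0.471 * -87 = -40.977
0.117 * 142 = 16.614
EU = -34.196 + -40.977 + 16.614
= -58.56


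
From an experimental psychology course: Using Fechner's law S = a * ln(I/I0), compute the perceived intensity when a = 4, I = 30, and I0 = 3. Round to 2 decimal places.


S = 4 * ln(30/3)
I/I0 = 10.0
ln(10.0) = 2.3026
S = 4 * 2.3026
= 9.21


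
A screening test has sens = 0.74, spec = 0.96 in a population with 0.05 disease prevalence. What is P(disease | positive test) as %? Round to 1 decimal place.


PPV = (sens * prev) / (sens * prev + (1-spec) * (1-prev))
Numerator = 0.74 * 0.05 = 0.037
P(positive and no disease) = (1 - spec) * (1 - prev) = (1 - 0.96) * (1 - 0.05) = 0.038
Denominator = 0.037 + 0.038 = 0.075
PPV = 0.037 / 0.075 = 0.493333
As percentage = 49.3


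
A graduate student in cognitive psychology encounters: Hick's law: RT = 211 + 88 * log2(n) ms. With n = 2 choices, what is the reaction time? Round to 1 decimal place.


RT = 211 + 88 * log2(2)
log2(2) = 1.0
RT = 211 + 88 * 1.0
= 211 + 88.0
= 299.0 ms


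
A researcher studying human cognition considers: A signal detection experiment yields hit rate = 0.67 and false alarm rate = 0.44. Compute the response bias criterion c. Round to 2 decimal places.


c = -0.5 * (z(HR) + z(FAR))
z(0.67) = 0.4399
z(0.44) = -0.151
c = -0.5 * (0.4399 + -0.151)
= -0.5 * 0.2889
= -0.14


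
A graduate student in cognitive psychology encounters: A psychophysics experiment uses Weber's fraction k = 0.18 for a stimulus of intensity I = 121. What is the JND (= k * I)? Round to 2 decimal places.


JND = k * I
JND = 0.18 * 121
= 21.78


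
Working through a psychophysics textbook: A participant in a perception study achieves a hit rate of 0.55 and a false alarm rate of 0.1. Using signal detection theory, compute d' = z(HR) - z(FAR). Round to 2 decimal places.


d' = z(HR) - z(FAR)
z(0.55) = 0.1257
z(0.1) = -1.2816
d' = 0.1257 - -1.2816
= 1.41


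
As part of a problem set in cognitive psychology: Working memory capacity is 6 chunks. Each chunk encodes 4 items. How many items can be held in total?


Total items = chunks * items_per_chunk
= 6 * 4
= 24


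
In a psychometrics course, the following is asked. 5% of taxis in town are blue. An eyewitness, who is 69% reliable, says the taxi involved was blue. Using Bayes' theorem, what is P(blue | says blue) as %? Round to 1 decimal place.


P(blue | says blue) = P(says blue | blue)*P(blue) / [P(says blue | blue)*P(blue) + P(says blue | not blue)*P(not blue)]
Numerator = 0.69 * 0.05 = 0.0345
False identification = 0.31 * 0.95 = 0.2945
P = 0.0345 / (0.0345 + 0.2945)
= 0.0345 / 0.329
As percentage = 10.5
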